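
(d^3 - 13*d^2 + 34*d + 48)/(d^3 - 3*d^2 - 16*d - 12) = (d - 8)/(d + 2)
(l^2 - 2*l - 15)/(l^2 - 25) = (l + 3)/(l + 5)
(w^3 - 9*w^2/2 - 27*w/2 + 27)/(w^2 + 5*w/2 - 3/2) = (2*w^2 - 15*w + 18)/(2*w - 1)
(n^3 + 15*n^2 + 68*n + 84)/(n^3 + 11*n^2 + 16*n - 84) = (n + 2)/(n - 2)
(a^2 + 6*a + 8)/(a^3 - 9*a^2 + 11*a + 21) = (a^2 + 6*a + 8)/(a^3 - 9*a^2 + 11*a + 21)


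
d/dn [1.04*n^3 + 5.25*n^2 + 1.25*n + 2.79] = 3.12*n^2 + 10.5*n + 1.25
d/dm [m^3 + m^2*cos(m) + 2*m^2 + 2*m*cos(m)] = -m^2*sin(m) + 3*m^2 + 2*sqrt(2)*m*cos(m + pi/4) + 4*m + 2*cos(m)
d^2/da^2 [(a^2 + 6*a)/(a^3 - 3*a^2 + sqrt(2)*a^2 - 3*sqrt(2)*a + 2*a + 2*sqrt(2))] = 2*(a*(a + 6)*(3*a^2 - 6*a + 2*sqrt(2)*a - 3*sqrt(2) + 2)^2 - (a*(a + 6)*(3*a - 3 + sqrt(2)) + 2*(a + 3)*(3*a^2 - 6*a + 2*sqrt(2)*a - 3*sqrt(2) + 2))*(a^3 - 3*a^2 + sqrt(2)*a^2 - 3*sqrt(2)*a + 2*a + 2*sqrt(2)) + (a^3 - 3*a^2 + sqrt(2)*a^2 - 3*sqrt(2)*a + 2*a + 2*sqrt(2))^2)/(a^3 - 3*a^2 + sqrt(2)*a^2 - 3*sqrt(2)*a + 2*a + 2*sqrt(2))^3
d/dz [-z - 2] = -1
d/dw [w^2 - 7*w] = 2*w - 7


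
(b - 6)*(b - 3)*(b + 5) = b^3 - 4*b^2 - 27*b + 90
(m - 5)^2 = m^2 - 10*m + 25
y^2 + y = y*(y + 1)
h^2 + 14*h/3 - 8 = (h - 4/3)*(h + 6)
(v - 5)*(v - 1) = v^2 - 6*v + 5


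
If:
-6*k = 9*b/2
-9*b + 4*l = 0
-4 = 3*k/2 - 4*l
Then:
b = 32/81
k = -8/27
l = 8/9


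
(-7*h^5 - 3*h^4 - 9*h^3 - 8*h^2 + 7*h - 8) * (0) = 0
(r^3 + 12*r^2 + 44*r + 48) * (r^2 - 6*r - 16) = r^5 + 6*r^4 - 44*r^3 - 408*r^2 - 992*r - 768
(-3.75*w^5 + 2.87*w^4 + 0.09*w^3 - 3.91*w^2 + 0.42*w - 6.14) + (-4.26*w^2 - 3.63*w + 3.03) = -3.75*w^5 + 2.87*w^4 + 0.09*w^3 - 8.17*w^2 - 3.21*w - 3.11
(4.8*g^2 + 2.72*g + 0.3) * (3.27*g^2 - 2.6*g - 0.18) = 15.696*g^4 - 3.5856*g^3 - 6.955*g^2 - 1.2696*g - 0.054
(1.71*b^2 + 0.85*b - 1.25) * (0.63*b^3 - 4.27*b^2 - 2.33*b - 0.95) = 1.0773*b^5 - 6.7662*b^4 - 8.4013*b^3 + 1.7325*b^2 + 2.105*b + 1.1875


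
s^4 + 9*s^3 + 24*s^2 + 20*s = s*(s + 2)^2*(s + 5)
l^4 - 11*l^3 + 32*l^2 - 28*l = l*(l - 7)*(l - 2)^2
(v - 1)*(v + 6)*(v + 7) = v^3 + 12*v^2 + 29*v - 42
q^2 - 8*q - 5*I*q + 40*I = (q - 8)*(q - 5*I)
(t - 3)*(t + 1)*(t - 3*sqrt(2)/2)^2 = t^4 - 3*sqrt(2)*t^3 - 2*t^3 + 3*t^2/2 + 6*sqrt(2)*t^2 - 9*t + 9*sqrt(2)*t - 27/2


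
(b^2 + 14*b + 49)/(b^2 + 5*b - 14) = (b + 7)/(b - 2)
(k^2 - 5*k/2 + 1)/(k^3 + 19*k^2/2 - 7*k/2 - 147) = (2*k^2 - 5*k + 2)/(2*k^3 + 19*k^2 - 7*k - 294)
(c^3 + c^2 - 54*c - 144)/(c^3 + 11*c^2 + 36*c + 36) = (c - 8)/(c + 2)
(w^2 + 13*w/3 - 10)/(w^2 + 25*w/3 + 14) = (3*w - 5)/(3*w + 7)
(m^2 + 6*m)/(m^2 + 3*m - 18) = m/(m - 3)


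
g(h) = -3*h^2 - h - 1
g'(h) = -6*h - 1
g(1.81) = -12.64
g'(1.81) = -11.86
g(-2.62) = -18.97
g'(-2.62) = 14.72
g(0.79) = -3.66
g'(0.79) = -5.74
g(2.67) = -25.06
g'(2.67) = -17.02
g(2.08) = -16.06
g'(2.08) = -13.48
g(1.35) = -7.82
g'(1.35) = -9.10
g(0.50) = -2.25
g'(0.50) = -4.00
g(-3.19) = -28.34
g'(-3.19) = 18.14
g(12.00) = -445.00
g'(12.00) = -73.00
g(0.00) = -1.00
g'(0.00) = -1.00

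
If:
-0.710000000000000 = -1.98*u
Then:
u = 0.36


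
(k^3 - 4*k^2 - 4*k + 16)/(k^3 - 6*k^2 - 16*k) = (k^2 - 6*k + 8)/(k*(k - 8))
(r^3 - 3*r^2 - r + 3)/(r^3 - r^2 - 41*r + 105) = (r^2 - 1)/(r^2 + 2*r - 35)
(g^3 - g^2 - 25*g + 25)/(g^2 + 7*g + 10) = (g^2 - 6*g + 5)/(g + 2)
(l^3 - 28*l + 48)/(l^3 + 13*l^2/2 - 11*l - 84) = 2*(l^2 - 6*l + 8)/(2*l^2 + l - 28)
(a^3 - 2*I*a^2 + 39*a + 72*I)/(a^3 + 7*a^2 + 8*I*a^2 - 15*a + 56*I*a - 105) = (a^2 - 5*I*a + 24)/(a^2 + a*(7 + 5*I) + 35*I)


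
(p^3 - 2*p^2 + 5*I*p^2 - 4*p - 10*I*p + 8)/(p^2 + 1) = (p^2 + p*(-2 + 4*I) - 8*I)/(p - I)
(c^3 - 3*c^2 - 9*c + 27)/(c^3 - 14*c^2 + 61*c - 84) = (c^2 - 9)/(c^2 - 11*c + 28)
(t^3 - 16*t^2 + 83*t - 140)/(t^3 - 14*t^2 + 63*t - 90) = (t^2 - 11*t + 28)/(t^2 - 9*t + 18)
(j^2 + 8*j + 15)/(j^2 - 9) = (j + 5)/(j - 3)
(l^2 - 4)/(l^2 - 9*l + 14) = (l + 2)/(l - 7)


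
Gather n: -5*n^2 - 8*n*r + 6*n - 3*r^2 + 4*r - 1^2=-5*n^2 + n*(6 - 8*r) - 3*r^2 + 4*r - 1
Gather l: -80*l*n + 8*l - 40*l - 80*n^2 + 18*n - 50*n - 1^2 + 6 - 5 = l*(-80*n - 32) - 80*n^2 - 32*n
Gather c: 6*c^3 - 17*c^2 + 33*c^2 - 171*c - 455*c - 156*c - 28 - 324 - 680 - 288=6*c^3 + 16*c^2 - 782*c - 1320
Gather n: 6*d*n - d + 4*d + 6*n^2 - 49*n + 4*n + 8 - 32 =3*d + 6*n^2 + n*(6*d - 45) - 24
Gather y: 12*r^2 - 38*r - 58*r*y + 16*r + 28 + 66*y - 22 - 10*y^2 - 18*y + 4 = 12*r^2 - 22*r - 10*y^2 + y*(48 - 58*r) + 10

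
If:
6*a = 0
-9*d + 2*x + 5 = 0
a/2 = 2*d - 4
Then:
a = 0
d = 2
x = 13/2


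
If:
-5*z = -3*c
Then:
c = 5*z/3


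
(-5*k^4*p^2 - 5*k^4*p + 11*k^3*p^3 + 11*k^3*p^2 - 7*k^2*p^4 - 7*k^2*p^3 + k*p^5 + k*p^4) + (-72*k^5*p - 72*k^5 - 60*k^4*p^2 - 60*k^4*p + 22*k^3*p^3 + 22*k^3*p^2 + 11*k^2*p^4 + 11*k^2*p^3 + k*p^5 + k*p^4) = -72*k^5*p - 72*k^5 - 65*k^4*p^2 - 65*k^4*p + 33*k^3*p^3 + 33*k^3*p^2 + 4*k^2*p^4 + 4*k^2*p^3 + 2*k*p^5 + 2*k*p^4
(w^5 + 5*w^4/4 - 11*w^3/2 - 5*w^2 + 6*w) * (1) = w^5 + 5*w^4/4 - 11*w^3/2 - 5*w^2 + 6*w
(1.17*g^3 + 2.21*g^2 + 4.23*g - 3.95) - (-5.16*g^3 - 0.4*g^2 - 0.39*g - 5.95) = 6.33*g^3 + 2.61*g^2 + 4.62*g + 2.0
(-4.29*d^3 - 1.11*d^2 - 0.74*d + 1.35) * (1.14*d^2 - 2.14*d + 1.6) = -4.8906*d^5 + 7.9152*d^4 - 5.3322*d^3 + 1.3466*d^2 - 4.073*d + 2.16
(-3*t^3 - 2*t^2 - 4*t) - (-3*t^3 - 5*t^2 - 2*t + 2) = 3*t^2 - 2*t - 2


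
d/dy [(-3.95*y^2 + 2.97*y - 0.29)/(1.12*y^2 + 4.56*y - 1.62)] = (-21.3384*y^2 + 13.4476*y - 3.489)/(1.2544*y^4 + 10.2144*y^3 + 17.1648*y^2 - 14.7744*y + 2.6244)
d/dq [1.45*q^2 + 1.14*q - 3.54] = 2.9*q + 1.14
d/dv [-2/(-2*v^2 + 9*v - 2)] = 2*(9 - 4*v)/(2*v^2 - 9*v + 2)^2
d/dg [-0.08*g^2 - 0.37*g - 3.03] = -0.16*g - 0.37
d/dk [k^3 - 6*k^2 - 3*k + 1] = 3*k^2 - 12*k - 3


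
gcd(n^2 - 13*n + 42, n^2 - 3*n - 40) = 1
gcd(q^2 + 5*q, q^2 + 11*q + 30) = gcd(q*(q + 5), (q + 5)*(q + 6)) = q + 5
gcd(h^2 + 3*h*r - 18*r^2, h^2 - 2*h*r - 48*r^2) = h + 6*r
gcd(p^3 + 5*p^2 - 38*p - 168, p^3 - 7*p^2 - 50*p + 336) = p^2 + p - 42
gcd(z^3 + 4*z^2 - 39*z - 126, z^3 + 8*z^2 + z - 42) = z^2 + 10*z + 21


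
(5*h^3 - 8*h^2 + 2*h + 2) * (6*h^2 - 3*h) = 30*h^5 - 63*h^4 + 36*h^3 + 6*h^2 - 6*h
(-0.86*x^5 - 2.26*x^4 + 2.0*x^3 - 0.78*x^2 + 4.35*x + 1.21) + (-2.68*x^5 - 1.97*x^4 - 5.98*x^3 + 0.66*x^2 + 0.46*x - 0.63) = -3.54*x^5 - 4.23*x^4 - 3.98*x^3 - 0.12*x^2 + 4.81*x + 0.58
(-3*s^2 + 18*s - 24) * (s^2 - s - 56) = -3*s^4 + 21*s^3 + 126*s^2 - 984*s + 1344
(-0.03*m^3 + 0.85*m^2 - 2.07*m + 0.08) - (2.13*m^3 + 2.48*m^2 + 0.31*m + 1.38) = -2.16*m^3 - 1.63*m^2 - 2.38*m - 1.3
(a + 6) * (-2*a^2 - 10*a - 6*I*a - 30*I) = -2*a^3 - 22*a^2 - 6*I*a^2 - 60*a - 66*I*a - 180*I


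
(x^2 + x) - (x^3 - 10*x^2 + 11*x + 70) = -x^3 + 11*x^2 - 10*x - 70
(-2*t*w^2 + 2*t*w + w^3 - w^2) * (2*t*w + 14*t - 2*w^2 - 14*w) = -4*t^2*w^3 - 24*t^2*w^2 + 28*t^2*w + 6*t*w^4 + 36*t*w^3 - 42*t*w^2 - 2*w^5 - 12*w^4 + 14*w^3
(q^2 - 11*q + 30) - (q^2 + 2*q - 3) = 33 - 13*q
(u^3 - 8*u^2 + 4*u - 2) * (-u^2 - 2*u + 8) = -u^5 + 6*u^4 + 20*u^3 - 70*u^2 + 36*u - 16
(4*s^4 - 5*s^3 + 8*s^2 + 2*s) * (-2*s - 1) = -8*s^5 + 6*s^4 - 11*s^3 - 12*s^2 - 2*s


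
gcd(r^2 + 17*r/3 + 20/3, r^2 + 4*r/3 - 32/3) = r + 4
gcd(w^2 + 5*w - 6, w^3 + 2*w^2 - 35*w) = 1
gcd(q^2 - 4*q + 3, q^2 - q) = q - 1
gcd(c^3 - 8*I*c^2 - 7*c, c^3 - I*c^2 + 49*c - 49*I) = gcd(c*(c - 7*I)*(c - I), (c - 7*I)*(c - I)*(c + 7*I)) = c^2 - 8*I*c - 7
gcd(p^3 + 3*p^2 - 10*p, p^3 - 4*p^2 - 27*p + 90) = p + 5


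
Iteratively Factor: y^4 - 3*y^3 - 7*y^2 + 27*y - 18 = (y + 3)*(y^3 - 6*y^2 + 11*y - 6) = (y - 2)*(y + 3)*(y^2 - 4*y + 3) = (y - 3)*(y - 2)*(y + 3)*(y - 1)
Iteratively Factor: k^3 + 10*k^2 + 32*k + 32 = (k + 4)*(k^2 + 6*k + 8) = (k + 4)^2*(k + 2)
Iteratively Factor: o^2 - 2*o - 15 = (o + 3)*(o - 5)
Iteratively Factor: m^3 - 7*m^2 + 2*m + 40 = (m - 4)*(m^2 - 3*m - 10) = (m - 4)*(m + 2)*(m - 5)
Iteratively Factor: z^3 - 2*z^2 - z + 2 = (z - 1)*(z^2 - z - 2) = (z - 1)*(z + 1)*(z - 2)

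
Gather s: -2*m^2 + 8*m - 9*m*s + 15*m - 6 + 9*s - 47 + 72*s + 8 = -2*m^2 + 23*m + s*(81 - 9*m) - 45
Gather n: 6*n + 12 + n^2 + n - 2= n^2 + 7*n + 10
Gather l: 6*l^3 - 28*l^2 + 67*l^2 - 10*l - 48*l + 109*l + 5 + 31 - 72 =6*l^3 + 39*l^2 + 51*l - 36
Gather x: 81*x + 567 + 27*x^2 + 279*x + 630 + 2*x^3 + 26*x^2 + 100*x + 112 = 2*x^3 + 53*x^2 + 460*x + 1309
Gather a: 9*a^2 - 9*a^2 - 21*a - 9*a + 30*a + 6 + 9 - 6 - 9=0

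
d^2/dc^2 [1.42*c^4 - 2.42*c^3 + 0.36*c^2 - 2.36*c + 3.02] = 17.04*c^2 - 14.52*c + 0.72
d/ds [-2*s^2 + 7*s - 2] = 7 - 4*s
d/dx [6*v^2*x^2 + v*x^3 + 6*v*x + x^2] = 12*v^2*x + 3*v*x^2 + 6*v + 2*x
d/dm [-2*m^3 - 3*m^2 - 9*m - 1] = -6*m^2 - 6*m - 9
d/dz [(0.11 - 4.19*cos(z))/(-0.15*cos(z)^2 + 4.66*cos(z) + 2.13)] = (0.6285*cos(z)^2 - 0.0330000000000013*cos(z) + 9.4373)*sin(z)/(0.0225*cos(z)^4 - 1.398*cos(z)^3 + 21.0766*cos(z)^2 + 19.8516*cos(z) + 4.5369)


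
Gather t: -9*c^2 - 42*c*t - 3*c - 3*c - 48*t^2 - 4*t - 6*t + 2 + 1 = -9*c^2 - 6*c - 48*t^2 + t*(-42*c - 10) + 3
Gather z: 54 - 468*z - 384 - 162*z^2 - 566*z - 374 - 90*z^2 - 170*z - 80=-252*z^2 - 1204*z - 784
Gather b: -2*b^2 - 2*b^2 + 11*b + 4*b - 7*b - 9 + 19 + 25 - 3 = -4*b^2 + 8*b + 32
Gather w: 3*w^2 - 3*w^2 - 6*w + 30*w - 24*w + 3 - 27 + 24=0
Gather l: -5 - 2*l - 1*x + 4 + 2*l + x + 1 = 0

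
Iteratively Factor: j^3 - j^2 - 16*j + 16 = (j + 4)*(j^2 - 5*j + 4) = (j - 1)*(j + 4)*(j - 4)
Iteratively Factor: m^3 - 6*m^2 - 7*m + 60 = (m + 3)*(m^2 - 9*m + 20) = (m - 4)*(m + 3)*(m - 5)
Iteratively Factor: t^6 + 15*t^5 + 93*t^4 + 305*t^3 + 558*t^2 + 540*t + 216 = (t + 3)*(t^5 + 12*t^4 + 57*t^3 + 134*t^2 + 156*t + 72) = (t + 2)*(t + 3)*(t^4 + 10*t^3 + 37*t^2 + 60*t + 36) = (t + 2)*(t + 3)^2*(t^3 + 7*t^2 + 16*t + 12) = (t + 2)*(t + 3)^3*(t^2 + 4*t + 4) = (t + 2)^2*(t + 3)^3*(t + 2)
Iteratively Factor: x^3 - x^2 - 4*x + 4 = (x - 2)*(x^2 + x - 2) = (x - 2)*(x + 2)*(x - 1)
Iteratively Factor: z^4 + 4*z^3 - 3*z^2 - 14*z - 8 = (z + 1)*(z^3 + 3*z^2 - 6*z - 8) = (z + 1)^2*(z^2 + 2*z - 8) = (z - 2)*(z + 1)^2*(z + 4)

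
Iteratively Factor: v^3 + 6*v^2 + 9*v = (v)*(v^2 + 6*v + 9) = v*(v + 3)*(v + 3)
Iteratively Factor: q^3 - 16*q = (q + 4)*(q^2 - 4*q) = q*(q + 4)*(q - 4)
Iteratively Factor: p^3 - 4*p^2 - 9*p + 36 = (p - 4)*(p^2 - 9) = (p - 4)*(p + 3)*(p - 3)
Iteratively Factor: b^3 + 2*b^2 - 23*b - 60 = (b - 5)*(b^2 + 7*b + 12) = (b - 5)*(b + 3)*(b + 4)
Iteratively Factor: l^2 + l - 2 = (l - 1)*(l + 2)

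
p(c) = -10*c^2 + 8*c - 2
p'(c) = 8 - 20*c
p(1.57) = -14.09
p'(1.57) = -23.40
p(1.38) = -10.00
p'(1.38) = -19.60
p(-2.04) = -59.94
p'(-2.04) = 48.80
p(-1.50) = -36.50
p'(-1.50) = 38.00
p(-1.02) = -20.56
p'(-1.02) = 28.40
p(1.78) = -19.44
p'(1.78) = -27.60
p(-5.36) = -332.18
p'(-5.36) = 115.20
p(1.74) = -18.36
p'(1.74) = -26.80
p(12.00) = -1346.00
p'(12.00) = -232.00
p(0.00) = -2.00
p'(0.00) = 8.00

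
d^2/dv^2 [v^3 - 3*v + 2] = 6*v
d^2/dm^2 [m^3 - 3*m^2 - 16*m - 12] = 6*m - 6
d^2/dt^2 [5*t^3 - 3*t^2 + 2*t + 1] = 30*t - 6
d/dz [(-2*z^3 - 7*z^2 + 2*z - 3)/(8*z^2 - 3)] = 2*(-8*z^4 + z^2 + 45*z - 3)/(64*z^4 - 48*z^2 + 9)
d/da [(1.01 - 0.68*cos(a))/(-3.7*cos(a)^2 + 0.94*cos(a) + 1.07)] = (2.516*cos(a)^2 - 7.474*cos(a) + 1.677)*sin(a)/(13.69*cos(a)^4 - 6.956*cos(a)^3 - 7.0344*cos(a)^2 + 2.0116*cos(a) + 1.1449)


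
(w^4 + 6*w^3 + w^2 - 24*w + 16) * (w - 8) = w^5 - 2*w^4 - 47*w^3 - 32*w^2 + 208*w - 128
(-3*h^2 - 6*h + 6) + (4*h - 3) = -3*h^2 - 2*h + 3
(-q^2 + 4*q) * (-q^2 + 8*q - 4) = q^4 - 12*q^3 + 36*q^2 - 16*q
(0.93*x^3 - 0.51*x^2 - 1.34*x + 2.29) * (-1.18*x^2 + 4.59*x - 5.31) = -1.0974*x^5 + 4.8705*x^4 - 5.698*x^3 - 6.1447*x^2 + 17.6265*x - 12.1599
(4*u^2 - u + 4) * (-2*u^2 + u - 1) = -8*u^4 + 6*u^3 - 13*u^2 + 5*u - 4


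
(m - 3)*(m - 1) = m^2 - 4*m + 3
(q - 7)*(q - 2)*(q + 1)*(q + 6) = q^4 - 2*q^3 - 43*q^2 + 44*q + 84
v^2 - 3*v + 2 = (v - 2)*(v - 1)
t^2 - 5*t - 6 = (t - 6)*(t + 1)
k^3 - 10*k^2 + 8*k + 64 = (k - 8)*(k - 4)*(k + 2)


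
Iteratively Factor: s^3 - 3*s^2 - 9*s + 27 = (s - 3)*(s^2 - 9) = (s - 3)^2*(s + 3)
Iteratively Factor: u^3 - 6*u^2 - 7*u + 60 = (u + 3)*(u^2 - 9*u + 20) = (u - 5)*(u + 3)*(u - 4)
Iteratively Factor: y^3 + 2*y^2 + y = (y)*(y^2 + 2*y + 1) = y*(y + 1)*(y + 1)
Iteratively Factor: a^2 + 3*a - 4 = (a + 4)*(a - 1)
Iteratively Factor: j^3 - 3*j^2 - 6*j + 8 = (j + 2)*(j^2 - 5*j + 4) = (j - 1)*(j + 2)*(j - 4)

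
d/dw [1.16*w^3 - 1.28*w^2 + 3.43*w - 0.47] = 3.48*w^2 - 2.56*w + 3.43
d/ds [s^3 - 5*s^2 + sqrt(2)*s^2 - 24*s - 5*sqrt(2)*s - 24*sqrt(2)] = 3*s^2 - 10*s + 2*sqrt(2)*s - 24 - 5*sqrt(2)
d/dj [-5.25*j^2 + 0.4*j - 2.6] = 0.4 - 10.5*j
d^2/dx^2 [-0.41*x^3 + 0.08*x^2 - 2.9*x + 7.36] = 0.16 - 2.46*x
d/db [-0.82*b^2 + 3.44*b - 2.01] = 3.44 - 1.64*b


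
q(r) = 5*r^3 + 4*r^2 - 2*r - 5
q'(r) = 15*r^2 + 8*r - 2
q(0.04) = -5.07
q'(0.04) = -1.66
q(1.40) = 13.76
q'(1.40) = 38.60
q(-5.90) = -880.86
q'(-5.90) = 472.95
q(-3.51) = -164.92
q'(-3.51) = 154.72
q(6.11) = 1272.60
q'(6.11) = 606.86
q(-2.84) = -81.59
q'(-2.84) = 96.26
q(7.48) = 2296.39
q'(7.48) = 897.10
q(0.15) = -5.19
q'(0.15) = -0.46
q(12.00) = 9187.00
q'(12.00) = 2254.00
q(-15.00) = -15950.00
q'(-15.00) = 3253.00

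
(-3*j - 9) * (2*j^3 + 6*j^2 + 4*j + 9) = -6*j^4 - 36*j^3 - 66*j^2 - 63*j - 81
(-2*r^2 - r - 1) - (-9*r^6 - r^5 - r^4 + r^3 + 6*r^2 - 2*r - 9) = 9*r^6 + r^5 + r^4 - r^3 - 8*r^2 + r + 8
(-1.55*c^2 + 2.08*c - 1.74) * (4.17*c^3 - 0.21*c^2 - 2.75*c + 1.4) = -6.4635*c^5 + 8.9991*c^4 - 3.4301*c^3 - 7.5246*c^2 + 7.697*c - 2.436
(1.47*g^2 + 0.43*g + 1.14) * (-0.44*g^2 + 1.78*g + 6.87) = -0.6468*g^4 + 2.4274*g^3 + 10.3627*g^2 + 4.9833*g + 7.8318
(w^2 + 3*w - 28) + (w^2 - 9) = 2*w^2 + 3*w - 37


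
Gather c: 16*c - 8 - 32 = 16*c - 40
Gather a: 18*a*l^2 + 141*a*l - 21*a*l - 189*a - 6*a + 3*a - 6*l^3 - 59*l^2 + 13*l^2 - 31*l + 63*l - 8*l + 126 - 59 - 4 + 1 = a*(18*l^2 + 120*l - 192) - 6*l^3 - 46*l^2 + 24*l + 64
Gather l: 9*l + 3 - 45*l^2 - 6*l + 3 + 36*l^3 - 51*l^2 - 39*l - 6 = 36*l^3 - 96*l^2 - 36*l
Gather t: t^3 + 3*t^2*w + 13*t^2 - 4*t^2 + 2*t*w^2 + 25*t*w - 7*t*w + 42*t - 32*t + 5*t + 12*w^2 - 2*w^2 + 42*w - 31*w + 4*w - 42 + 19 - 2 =t^3 + t^2*(3*w + 9) + t*(2*w^2 + 18*w + 15) + 10*w^2 + 15*w - 25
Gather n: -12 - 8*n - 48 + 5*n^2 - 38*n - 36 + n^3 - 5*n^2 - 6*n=n^3 - 52*n - 96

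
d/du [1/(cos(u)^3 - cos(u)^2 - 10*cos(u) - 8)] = (3*cos(u)^2 - 2*cos(u) - 10)*sin(u)/(-cos(u)^3 + cos(u)^2 + 10*cos(u) + 8)^2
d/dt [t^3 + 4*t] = 3*t^2 + 4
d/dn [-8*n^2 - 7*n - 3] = -16*n - 7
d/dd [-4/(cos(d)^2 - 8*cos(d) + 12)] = 8*(4 - cos(d))*sin(d)/(cos(d)^2 - 8*cos(d) + 12)^2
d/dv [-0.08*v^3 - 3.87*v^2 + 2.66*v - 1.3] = -0.24*v^2 - 7.74*v + 2.66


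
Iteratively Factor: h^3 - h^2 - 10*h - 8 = (h + 1)*(h^2 - 2*h - 8) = (h - 4)*(h + 1)*(h + 2)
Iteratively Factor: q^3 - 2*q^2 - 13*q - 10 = (q + 1)*(q^2 - 3*q - 10) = (q - 5)*(q + 1)*(q + 2)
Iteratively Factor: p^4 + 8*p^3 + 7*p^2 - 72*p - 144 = (p + 4)*(p^3 + 4*p^2 - 9*p - 36) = (p - 3)*(p + 4)*(p^2 + 7*p + 12) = (p - 3)*(p + 3)*(p + 4)*(p + 4)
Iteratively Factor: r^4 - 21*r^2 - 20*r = (r)*(r^3 - 21*r - 20) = r*(r + 4)*(r^2 - 4*r - 5) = r*(r - 5)*(r + 4)*(r + 1)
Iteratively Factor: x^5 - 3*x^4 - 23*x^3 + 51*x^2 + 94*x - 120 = (x - 3)*(x^4 - 23*x^2 - 18*x + 40) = (x - 5)*(x - 3)*(x^3 + 5*x^2 + 2*x - 8) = (x - 5)*(x - 3)*(x + 4)*(x^2 + x - 2) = (x - 5)*(x - 3)*(x - 1)*(x + 4)*(x + 2)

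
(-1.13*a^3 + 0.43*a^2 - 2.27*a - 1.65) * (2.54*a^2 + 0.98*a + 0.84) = -2.8702*a^5 - 0.0151999999999999*a^4 - 6.2936*a^3 - 6.0544*a^2 - 3.5238*a - 1.386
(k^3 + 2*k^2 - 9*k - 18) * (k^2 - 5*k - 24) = k^5 - 3*k^4 - 43*k^3 - 21*k^2 + 306*k + 432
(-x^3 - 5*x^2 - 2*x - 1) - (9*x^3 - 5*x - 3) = -10*x^3 - 5*x^2 + 3*x + 2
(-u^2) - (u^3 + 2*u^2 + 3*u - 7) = -u^3 - 3*u^2 - 3*u + 7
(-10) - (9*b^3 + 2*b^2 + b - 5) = -9*b^3 - 2*b^2 - b - 5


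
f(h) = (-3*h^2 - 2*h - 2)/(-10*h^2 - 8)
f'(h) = 20*h*(-3*h^2 - 2*h - 2)/(-10*h^2 - 8)^2 + (-6*h - 2)/(-10*h^2 - 8)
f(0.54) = 0.36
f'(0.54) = 0.12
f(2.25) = 0.37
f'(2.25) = -0.02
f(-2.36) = 0.22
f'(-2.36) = -0.03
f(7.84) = 0.32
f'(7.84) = -0.00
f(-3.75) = 0.25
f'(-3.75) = -0.01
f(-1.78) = 0.20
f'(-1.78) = -0.04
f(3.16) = 0.35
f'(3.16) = -0.01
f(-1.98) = 0.21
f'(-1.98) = -0.04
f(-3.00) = 0.23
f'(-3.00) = -0.02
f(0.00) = 0.25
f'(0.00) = 0.25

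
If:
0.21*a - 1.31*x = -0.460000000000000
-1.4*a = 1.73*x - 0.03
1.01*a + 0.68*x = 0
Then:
No Solution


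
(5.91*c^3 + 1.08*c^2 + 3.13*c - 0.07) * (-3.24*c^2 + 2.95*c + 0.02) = -19.1484*c^5 + 13.9353*c^4 - 6.837*c^3 + 9.4819*c^2 - 0.1439*c - 0.0014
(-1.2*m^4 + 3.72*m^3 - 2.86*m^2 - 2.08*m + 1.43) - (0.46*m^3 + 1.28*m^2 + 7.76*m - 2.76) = -1.2*m^4 + 3.26*m^3 - 4.14*m^2 - 9.84*m + 4.19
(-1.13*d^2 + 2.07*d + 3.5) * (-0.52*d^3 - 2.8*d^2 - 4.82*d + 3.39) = 0.5876*d^5 + 2.0876*d^4 - 2.1694*d^3 - 23.6081*d^2 - 9.8527*d + 11.865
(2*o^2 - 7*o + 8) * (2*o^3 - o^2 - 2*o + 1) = 4*o^5 - 16*o^4 + 19*o^3 + 8*o^2 - 23*o + 8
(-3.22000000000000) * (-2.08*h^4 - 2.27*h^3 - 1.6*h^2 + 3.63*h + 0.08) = 6.6976*h^4 + 7.3094*h^3 + 5.152*h^2 - 11.6886*h - 0.2576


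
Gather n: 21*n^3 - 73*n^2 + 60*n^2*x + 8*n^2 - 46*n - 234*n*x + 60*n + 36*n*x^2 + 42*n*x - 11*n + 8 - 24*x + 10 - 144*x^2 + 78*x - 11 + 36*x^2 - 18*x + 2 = 21*n^3 + n^2*(60*x - 65) + n*(36*x^2 - 192*x + 3) - 108*x^2 + 36*x + 9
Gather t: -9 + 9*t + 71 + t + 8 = 10*t + 70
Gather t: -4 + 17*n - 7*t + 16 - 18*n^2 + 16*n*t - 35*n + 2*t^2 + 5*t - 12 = -18*n^2 - 18*n + 2*t^2 + t*(16*n - 2)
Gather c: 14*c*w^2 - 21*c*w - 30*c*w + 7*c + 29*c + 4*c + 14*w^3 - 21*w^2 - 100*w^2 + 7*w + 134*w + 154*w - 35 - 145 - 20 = c*(14*w^2 - 51*w + 40) + 14*w^3 - 121*w^2 + 295*w - 200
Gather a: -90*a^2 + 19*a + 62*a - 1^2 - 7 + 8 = -90*a^2 + 81*a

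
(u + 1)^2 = u^2 + 2*u + 1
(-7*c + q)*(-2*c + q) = 14*c^2 - 9*c*q + q^2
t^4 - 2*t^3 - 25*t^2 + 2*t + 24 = (t - 6)*(t - 1)*(t + 1)*(t + 4)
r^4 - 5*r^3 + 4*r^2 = r^2*(r - 4)*(r - 1)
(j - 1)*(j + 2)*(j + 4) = j^3 + 5*j^2 + 2*j - 8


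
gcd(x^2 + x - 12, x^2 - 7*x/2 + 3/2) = x - 3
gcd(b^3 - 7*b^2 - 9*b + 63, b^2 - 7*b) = b - 7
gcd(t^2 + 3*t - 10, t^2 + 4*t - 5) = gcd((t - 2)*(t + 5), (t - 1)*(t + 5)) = t + 5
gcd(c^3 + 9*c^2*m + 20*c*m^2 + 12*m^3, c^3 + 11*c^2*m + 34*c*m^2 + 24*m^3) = c^2 + 7*c*m + 6*m^2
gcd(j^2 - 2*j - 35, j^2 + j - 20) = j + 5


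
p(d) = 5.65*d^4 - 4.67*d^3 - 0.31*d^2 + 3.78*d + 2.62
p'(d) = 22.6*d^3 - 14.01*d^2 - 0.62*d + 3.78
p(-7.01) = 15212.91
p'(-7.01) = -8465.40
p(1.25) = 11.53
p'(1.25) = 25.26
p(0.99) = 6.95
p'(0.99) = 11.36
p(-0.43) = 1.50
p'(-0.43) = -0.34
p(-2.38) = 236.11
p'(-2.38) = -378.78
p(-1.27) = 21.58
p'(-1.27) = -64.32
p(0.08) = 2.92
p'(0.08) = 3.65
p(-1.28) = 22.23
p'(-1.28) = -65.78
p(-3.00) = 572.23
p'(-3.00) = -730.65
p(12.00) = 109091.98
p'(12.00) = 37031.70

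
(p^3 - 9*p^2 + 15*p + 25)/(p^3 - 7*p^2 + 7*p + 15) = (p - 5)/(p - 3)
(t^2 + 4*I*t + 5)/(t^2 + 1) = (t + 5*I)/(t + I)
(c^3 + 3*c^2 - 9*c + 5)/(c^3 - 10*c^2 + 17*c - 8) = (c + 5)/(c - 8)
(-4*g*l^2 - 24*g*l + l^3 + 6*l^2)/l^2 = -4*g - 24*g/l + l + 6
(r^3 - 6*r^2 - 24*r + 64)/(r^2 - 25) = (r^3 - 6*r^2 - 24*r + 64)/(r^2 - 25)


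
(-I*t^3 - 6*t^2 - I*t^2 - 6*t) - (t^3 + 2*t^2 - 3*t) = -t^3 - I*t^3 - 8*t^2 - I*t^2 - 3*t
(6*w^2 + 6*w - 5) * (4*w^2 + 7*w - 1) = 24*w^4 + 66*w^3 + 16*w^2 - 41*w + 5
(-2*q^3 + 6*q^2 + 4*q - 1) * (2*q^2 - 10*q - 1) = -4*q^5 + 32*q^4 - 50*q^3 - 48*q^2 + 6*q + 1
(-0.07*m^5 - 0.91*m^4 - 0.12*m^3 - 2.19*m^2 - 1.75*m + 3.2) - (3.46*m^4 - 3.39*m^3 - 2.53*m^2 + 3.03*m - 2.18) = -0.07*m^5 - 4.37*m^4 + 3.27*m^3 + 0.34*m^2 - 4.78*m + 5.38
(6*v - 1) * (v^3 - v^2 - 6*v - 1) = 6*v^4 - 7*v^3 - 35*v^2 + 1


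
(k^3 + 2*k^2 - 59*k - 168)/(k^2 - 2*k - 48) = (k^2 + 10*k + 21)/(k + 6)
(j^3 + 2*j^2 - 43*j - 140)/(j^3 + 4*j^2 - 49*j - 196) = (j + 5)/(j + 7)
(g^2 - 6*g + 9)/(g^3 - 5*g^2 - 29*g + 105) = (g - 3)/(g^2 - 2*g - 35)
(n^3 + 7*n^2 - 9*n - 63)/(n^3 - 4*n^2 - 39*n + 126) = (n^2 + 10*n + 21)/(n^2 - n - 42)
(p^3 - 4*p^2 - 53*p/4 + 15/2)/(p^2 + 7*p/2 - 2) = (p^2 - 7*p/2 - 15)/(p + 4)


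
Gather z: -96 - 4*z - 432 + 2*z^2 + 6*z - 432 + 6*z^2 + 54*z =8*z^2 + 56*z - 960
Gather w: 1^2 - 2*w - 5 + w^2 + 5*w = w^2 + 3*w - 4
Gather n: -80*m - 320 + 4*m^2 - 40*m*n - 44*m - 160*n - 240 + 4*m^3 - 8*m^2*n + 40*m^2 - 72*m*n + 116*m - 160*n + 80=4*m^3 + 44*m^2 - 8*m + n*(-8*m^2 - 112*m - 320) - 480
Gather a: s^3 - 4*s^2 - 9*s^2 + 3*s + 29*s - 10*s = s^3 - 13*s^2 + 22*s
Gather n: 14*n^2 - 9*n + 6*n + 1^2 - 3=14*n^2 - 3*n - 2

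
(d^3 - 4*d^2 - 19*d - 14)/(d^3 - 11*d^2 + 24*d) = (d^3 - 4*d^2 - 19*d - 14)/(d*(d^2 - 11*d + 24))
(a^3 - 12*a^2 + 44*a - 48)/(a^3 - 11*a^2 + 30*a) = (a^2 - 6*a + 8)/(a*(a - 5))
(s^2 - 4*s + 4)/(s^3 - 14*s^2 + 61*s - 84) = (s^2 - 4*s + 4)/(s^3 - 14*s^2 + 61*s - 84)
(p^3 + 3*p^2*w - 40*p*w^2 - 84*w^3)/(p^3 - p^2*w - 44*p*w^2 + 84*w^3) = (p + 2*w)/(p - 2*w)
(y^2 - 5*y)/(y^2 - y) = (y - 5)/(y - 1)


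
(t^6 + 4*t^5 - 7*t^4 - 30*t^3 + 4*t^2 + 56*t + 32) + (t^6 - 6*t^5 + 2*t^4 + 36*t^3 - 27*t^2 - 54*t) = 2*t^6 - 2*t^5 - 5*t^4 + 6*t^3 - 23*t^2 + 2*t + 32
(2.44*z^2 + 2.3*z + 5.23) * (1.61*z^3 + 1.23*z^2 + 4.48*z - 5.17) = 3.9284*z^5 + 6.7042*z^4 + 22.1805*z^3 + 4.1221*z^2 + 11.5394*z - 27.0391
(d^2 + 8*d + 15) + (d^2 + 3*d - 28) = 2*d^2 + 11*d - 13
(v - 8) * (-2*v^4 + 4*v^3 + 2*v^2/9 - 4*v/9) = -2*v^5 + 20*v^4 - 286*v^3/9 - 20*v^2/9 + 32*v/9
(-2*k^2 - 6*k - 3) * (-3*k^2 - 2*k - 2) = 6*k^4 + 22*k^3 + 25*k^2 + 18*k + 6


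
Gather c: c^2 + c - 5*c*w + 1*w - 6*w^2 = c^2 + c*(1 - 5*w) - 6*w^2 + w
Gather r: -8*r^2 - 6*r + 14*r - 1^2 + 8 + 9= -8*r^2 + 8*r + 16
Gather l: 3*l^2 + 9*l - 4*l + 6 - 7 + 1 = 3*l^2 + 5*l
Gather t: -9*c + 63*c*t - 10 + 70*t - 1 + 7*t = -9*c + t*(63*c + 77) - 11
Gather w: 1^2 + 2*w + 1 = 2*w + 2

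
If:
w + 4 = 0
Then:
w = -4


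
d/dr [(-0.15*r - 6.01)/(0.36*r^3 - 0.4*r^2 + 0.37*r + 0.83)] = (0.108*r^3 + 6.4308*r^2 - 4.808*r + 2.0992)/(0.1296*r^6 - 0.288*r^5 + 0.4264*r^4 + 0.3016*r^3 - 0.5271*r^2 + 0.6142*r + 0.6889)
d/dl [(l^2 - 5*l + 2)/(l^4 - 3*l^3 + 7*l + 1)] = ((2*l - 5)*(l^4 - 3*l^3 + 7*l + 1) - (l^2 - 5*l + 2)*(4*l^3 - 9*l^2 + 7))/(l^4 - 3*l^3 + 7*l + 1)^2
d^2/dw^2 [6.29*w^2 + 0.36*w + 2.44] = 12.5800000000000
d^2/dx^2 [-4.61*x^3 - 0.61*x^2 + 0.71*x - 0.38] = -27.66*x - 1.22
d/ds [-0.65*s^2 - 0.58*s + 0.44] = -1.3*s - 0.58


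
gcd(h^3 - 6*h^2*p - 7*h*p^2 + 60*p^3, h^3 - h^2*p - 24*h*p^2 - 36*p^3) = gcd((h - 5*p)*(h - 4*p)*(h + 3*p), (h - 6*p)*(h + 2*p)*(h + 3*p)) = h + 3*p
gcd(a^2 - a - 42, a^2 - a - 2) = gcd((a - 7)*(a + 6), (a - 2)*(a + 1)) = 1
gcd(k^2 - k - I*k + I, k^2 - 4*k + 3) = k - 1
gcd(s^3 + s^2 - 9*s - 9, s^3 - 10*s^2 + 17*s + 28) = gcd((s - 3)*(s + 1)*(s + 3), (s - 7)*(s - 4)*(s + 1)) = s + 1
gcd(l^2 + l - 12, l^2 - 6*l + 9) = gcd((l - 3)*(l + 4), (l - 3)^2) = l - 3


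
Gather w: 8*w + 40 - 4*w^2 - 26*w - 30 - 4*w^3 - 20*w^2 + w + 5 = -4*w^3 - 24*w^2 - 17*w + 15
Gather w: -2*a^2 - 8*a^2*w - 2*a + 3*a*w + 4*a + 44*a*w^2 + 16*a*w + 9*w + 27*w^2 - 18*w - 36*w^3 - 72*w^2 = -2*a^2 + 2*a - 36*w^3 + w^2*(44*a - 45) + w*(-8*a^2 + 19*a - 9)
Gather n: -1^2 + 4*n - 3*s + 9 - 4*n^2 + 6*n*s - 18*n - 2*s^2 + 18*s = -4*n^2 + n*(6*s - 14) - 2*s^2 + 15*s + 8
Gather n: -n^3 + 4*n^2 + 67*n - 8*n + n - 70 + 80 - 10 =-n^3 + 4*n^2 + 60*n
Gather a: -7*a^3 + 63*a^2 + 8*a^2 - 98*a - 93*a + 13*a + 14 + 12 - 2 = -7*a^3 + 71*a^2 - 178*a + 24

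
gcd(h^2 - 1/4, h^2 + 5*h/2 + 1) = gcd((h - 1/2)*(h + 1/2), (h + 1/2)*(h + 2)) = h + 1/2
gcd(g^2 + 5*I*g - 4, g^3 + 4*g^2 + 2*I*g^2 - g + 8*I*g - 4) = g + I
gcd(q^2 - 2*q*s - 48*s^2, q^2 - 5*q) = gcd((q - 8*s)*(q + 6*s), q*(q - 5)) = 1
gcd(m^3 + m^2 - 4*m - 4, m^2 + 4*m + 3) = m + 1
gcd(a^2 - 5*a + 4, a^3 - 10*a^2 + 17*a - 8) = a - 1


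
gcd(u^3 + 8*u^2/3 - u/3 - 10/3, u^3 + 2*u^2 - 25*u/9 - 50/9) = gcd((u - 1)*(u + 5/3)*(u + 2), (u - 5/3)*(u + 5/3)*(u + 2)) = u^2 + 11*u/3 + 10/3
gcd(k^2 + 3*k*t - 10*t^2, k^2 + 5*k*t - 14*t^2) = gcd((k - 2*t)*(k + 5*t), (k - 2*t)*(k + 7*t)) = -k + 2*t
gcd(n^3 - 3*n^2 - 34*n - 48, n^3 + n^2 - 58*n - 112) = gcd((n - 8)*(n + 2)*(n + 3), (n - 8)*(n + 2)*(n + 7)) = n^2 - 6*n - 16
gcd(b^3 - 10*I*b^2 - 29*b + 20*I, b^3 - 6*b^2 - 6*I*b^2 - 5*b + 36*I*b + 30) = b^2 - 6*I*b - 5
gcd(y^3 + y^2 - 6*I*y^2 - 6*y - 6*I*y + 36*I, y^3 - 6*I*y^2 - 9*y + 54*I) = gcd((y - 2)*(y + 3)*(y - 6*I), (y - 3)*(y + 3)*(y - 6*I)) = y^2 + y*(3 - 6*I) - 18*I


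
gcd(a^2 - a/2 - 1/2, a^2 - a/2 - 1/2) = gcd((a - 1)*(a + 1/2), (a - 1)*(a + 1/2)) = a^2 - a/2 - 1/2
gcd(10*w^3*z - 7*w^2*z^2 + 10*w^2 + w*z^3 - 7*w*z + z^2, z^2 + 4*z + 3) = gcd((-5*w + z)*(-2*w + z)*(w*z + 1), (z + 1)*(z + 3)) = 1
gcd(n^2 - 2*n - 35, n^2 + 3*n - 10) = n + 5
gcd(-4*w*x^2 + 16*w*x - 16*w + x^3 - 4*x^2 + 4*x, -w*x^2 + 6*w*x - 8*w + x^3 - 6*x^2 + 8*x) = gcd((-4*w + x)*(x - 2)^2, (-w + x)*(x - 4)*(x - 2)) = x - 2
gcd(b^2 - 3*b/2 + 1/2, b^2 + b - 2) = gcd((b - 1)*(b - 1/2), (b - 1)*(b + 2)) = b - 1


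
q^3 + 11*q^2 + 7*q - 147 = (q - 3)*(q + 7)^2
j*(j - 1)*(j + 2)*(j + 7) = j^4 + 8*j^3 + 5*j^2 - 14*j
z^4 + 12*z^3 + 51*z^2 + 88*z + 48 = (z + 1)*(z + 3)*(z + 4)^2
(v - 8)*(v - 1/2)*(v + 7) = v^3 - 3*v^2/2 - 111*v/2 + 28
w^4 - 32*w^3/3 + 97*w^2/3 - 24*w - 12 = (w - 6)*(w - 3)*(w - 2)*(w + 1/3)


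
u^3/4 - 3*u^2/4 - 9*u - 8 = (u/4 + 1)*(u - 8)*(u + 1)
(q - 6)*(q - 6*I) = q^2 - 6*q - 6*I*q + 36*I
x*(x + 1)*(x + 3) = x^3 + 4*x^2 + 3*x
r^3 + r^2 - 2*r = r*(r - 1)*(r + 2)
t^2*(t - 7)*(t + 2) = t^4 - 5*t^3 - 14*t^2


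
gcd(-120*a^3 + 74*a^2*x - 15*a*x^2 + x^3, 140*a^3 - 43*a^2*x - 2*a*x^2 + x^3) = 20*a^2 - 9*a*x + x^2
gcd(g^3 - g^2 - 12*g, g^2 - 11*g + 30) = 1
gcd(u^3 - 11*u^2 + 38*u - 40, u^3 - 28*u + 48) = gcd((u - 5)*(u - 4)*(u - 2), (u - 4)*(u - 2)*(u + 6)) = u^2 - 6*u + 8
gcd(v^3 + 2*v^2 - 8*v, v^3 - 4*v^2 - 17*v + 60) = v + 4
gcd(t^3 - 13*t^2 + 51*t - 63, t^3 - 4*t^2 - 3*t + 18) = t^2 - 6*t + 9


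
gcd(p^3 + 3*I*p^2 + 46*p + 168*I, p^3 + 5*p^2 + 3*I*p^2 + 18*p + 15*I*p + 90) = p + 6*I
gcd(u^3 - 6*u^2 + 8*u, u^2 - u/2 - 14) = u - 4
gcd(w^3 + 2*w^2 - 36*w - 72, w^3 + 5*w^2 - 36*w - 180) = w^2 - 36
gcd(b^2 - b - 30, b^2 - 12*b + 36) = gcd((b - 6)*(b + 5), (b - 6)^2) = b - 6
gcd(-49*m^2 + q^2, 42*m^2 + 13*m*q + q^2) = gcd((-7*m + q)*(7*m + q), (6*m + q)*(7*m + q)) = 7*m + q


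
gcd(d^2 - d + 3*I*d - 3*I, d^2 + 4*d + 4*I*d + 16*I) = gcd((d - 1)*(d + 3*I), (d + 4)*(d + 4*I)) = 1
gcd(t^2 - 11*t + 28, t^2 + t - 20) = t - 4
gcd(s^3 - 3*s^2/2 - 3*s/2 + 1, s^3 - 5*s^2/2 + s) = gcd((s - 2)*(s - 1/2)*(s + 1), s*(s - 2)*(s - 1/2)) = s^2 - 5*s/2 + 1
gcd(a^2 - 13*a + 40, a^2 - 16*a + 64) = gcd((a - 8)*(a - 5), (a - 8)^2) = a - 8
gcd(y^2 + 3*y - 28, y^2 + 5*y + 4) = 1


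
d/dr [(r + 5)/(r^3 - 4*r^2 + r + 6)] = (r^3 - 4*r^2 + r - (r + 5)*(3*r^2 - 8*r + 1) + 6)/(r^3 - 4*r^2 + r + 6)^2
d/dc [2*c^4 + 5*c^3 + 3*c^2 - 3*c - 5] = 8*c^3 + 15*c^2 + 6*c - 3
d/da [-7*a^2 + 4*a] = 4 - 14*a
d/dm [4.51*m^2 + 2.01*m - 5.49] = 9.02*m + 2.01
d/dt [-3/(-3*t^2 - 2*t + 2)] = 6*(-3*t - 1)/(3*t^2 + 2*t - 2)^2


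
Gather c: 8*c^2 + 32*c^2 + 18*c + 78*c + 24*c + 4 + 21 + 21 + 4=40*c^2 + 120*c + 50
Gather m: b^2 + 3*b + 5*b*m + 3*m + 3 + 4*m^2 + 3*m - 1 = b^2 + 3*b + 4*m^2 + m*(5*b + 6) + 2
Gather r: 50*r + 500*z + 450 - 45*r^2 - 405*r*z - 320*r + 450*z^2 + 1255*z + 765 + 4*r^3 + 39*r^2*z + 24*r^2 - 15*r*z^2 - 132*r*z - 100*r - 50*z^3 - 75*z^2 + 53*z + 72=4*r^3 + r^2*(39*z - 21) + r*(-15*z^2 - 537*z - 370) - 50*z^3 + 375*z^2 + 1808*z + 1287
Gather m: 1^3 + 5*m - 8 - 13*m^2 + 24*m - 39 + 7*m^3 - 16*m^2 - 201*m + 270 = 7*m^3 - 29*m^2 - 172*m + 224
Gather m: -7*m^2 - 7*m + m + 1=-7*m^2 - 6*m + 1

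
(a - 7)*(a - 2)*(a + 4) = a^3 - 5*a^2 - 22*a + 56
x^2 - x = x*(x - 1)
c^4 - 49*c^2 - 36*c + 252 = (c - 7)*(c - 2)*(c + 3)*(c + 6)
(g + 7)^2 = g^2 + 14*g + 49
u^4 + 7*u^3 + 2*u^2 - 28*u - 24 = (u - 2)*(u + 1)*(u + 2)*(u + 6)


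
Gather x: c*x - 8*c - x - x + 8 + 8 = -8*c + x*(c - 2) + 16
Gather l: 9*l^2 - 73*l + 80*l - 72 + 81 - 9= 9*l^2 + 7*l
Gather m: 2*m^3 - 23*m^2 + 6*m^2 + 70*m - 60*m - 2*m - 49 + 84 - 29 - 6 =2*m^3 - 17*m^2 + 8*m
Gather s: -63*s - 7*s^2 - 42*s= -7*s^2 - 105*s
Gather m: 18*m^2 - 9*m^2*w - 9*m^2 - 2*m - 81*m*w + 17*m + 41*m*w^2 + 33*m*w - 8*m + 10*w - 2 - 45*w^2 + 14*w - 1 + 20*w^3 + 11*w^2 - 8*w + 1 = m^2*(9 - 9*w) + m*(41*w^2 - 48*w + 7) + 20*w^3 - 34*w^2 + 16*w - 2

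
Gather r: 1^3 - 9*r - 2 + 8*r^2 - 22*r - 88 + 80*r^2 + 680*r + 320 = 88*r^2 + 649*r + 231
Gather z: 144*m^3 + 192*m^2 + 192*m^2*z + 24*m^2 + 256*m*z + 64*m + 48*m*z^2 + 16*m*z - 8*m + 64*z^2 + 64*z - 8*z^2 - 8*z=144*m^3 + 216*m^2 + 56*m + z^2*(48*m + 56) + z*(192*m^2 + 272*m + 56)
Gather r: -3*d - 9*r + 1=-3*d - 9*r + 1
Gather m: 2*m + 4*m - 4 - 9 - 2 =6*m - 15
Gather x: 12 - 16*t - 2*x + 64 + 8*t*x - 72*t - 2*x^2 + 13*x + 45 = -88*t - 2*x^2 + x*(8*t + 11) + 121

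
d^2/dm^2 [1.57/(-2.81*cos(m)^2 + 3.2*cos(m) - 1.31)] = (49.587508*(1 - cos(m)^2)^2 - 42.35232*cos(m)^3 + 17.753246*cos(m)^2 + 91.28608*cos(m) - 70.182454)/(2.81*cos(m)^2 - 3.2*cos(m) + 1.31)^3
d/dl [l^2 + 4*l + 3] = 2*l + 4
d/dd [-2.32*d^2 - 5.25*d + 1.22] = -4.64*d - 5.25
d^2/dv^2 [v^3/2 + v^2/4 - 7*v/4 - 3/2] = 3*v + 1/2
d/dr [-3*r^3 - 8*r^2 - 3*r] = -9*r^2 - 16*r - 3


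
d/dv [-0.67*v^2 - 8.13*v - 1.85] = -1.34*v - 8.13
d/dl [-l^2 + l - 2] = 1 - 2*l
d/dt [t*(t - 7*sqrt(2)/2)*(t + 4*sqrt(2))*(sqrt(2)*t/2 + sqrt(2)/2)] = 2*sqrt(2)*t^3 + 3*t^2/2 + 3*sqrt(2)*t^2/2 - 28*sqrt(2)*t + t - 14*sqrt(2)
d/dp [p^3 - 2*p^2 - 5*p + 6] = 3*p^2 - 4*p - 5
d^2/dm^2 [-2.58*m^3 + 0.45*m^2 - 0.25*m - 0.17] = 0.9 - 15.48*m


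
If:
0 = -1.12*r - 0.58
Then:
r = -0.52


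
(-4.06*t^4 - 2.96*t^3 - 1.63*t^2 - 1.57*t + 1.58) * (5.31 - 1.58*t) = 6.4148*t^5 - 16.8818*t^4 - 13.1422*t^3 - 6.1747*t^2 - 10.8331*t + 8.3898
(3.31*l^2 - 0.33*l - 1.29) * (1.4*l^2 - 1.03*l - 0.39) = 4.634*l^4 - 3.8713*l^3 - 2.757*l^2 + 1.4574*l + 0.5031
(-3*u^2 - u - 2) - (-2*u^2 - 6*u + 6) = -u^2 + 5*u - 8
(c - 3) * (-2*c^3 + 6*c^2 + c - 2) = -2*c^4 + 12*c^3 - 17*c^2 - 5*c + 6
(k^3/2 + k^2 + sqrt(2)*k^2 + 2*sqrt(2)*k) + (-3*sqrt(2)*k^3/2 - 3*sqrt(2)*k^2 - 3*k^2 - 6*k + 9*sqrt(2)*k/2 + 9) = -3*sqrt(2)*k^3/2 + k^3/2 - 2*sqrt(2)*k^2 - 2*k^2 - 6*k + 13*sqrt(2)*k/2 + 9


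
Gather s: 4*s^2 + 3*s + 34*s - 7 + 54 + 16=4*s^2 + 37*s + 63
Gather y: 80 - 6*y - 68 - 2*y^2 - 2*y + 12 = -2*y^2 - 8*y + 24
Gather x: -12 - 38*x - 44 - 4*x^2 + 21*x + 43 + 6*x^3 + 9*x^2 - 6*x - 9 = 6*x^3 + 5*x^2 - 23*x - 22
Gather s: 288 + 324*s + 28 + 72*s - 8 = 396*s + 308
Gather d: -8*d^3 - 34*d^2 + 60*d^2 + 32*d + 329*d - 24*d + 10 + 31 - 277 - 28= -8*d^3 + 26*d^2 + 337*d - 264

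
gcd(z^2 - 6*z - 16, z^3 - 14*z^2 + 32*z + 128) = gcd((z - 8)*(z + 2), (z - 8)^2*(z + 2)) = z^2 - 6*z - 16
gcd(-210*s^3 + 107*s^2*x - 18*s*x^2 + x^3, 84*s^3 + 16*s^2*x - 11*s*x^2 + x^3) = 42*s^2 - 13*s*x + x^2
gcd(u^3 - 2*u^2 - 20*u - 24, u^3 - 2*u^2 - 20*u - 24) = u^3 - 2*u^2 - 20*u - 24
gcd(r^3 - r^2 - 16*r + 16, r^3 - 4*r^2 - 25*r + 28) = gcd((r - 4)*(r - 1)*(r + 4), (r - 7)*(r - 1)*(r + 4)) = r^2 + 3*r - 4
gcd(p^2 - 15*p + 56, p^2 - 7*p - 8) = p - 8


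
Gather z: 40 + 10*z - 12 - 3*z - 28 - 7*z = 0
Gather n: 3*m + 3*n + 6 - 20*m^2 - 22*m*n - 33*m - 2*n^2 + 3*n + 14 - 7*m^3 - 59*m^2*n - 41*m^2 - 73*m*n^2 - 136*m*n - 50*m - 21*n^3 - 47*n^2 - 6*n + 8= -7*m^3 - 61*m^2 - 80*m - 21*n^3 + n^2*(-73*m - 49) + n*(-59*m^2 - 158*m) + 28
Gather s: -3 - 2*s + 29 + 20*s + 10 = 18*s + 36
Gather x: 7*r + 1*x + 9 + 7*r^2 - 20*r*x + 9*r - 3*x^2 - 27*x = 7*r^2 + 16*r - 3*x^2 + x*(-20*r - 26) + 9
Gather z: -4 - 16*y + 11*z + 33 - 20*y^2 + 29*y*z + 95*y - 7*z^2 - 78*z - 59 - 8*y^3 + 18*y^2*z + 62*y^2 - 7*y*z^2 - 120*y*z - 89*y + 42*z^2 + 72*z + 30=-8*y^3 + 42*y^2 - 10*y + z^2*(35 - 7*y) + z*(18*y^2 - 91*y + 5)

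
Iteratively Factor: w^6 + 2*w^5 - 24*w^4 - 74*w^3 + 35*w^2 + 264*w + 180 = (w + 3)*(w^5 - w^4 - 21*w^3 - 11*w^2 + 68*w + 60) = (w + 1)*(w + 3)*(w^4 - 2*w^3 - 19*w^2 + 8*w + 60) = (w - 5)*(w + 1)*(w + 3)*(w^3 + 3*w^2 - 4*w - 12) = (w - 5)*(w + 1)*(w + 3)^2*(w^2 - 4) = (w - 5)*(w + 1)*(w + 2)*(w + 3)^2*(w - 2)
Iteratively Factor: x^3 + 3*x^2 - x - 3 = (x + 3)*(x^2 - 1) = (x + 1)*(x + 3)*(x - 1)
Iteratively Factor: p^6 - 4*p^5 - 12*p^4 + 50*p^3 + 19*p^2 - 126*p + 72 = (p - 3)*(p^5 - p^4 - 15*p^3 + 5*p^2 + 34*p - 24) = (p - 3)*(p + 2)*(p^4 - 3*p^3 - 9*p^2 + 23*p - 12) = (p - 3)*(p - 1)*(p + 2)*(p^3 - 2*p^2 - 11*p + 12) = (p - 4)*(p - 3)*(p - 1)*(p + 2)*(p^2 + 2*p - 3) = (p - 4)*(p - 3)*(p - 1)^2*(p + 2)*(p + 3)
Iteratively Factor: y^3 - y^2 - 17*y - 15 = (y - 5)*(y^2 + 4*y + 3) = (y - 5)*(y + 1)*(y + 3)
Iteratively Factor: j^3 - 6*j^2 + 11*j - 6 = (j - 3)*(j^2 - 3*j + 2) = (j - 3)*(j - 1)*(j - 2)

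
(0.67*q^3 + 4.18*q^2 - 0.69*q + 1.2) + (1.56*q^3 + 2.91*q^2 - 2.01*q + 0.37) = 2.23*q^3 + 7.09*q^2 - 2.7*q + 1.57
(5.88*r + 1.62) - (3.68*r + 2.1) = 2.2*r - 0.48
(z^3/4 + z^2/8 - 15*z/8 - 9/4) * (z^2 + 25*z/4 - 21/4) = z^5/4 + 27*z^4/16 - 77*z^3/32 - 117*z^2/8 - 135*z/32 + 189/16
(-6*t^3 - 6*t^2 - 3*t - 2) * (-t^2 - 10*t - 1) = 6*t^5 + 66*t^4 + 69*t^3 + 38*t^2 + 23*t + 2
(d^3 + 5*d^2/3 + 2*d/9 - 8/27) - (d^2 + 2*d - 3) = d^3 + 2*d^2/3 - 16*d/9 + 73/27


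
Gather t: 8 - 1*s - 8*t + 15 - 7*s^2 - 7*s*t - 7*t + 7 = -7*s^2 - s + t*(-7*s - 15) + 30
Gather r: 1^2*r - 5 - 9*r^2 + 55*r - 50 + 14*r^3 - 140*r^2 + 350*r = 14*r^3 - 149*r^2 + 406*r - 55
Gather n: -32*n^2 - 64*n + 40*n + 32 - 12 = -32*n^2 - 24*n + 20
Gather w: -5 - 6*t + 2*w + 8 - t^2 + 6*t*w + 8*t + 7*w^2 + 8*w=-t^2 + 2*t + 7*w^2 + w*(6*t + 10) + 3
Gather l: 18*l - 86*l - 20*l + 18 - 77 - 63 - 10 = -88*l - 132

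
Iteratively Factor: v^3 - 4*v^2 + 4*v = (v)*(v^2 - 4*v + 4) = v*(v - 2)*(v - 2)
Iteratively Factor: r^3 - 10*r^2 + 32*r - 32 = (r - 4)*(r^2 - 6*r + 8) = (r - 4)^2*(r - 2)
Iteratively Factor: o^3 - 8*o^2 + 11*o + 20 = (o - 5)*(o^2 - 3*o - 4) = (o - 5)*(o + 1)*(o - 4)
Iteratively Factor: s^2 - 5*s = (s)*(s - 5)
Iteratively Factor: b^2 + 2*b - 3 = (b + 3)*(b - 1)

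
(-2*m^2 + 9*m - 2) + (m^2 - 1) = -m^2 + 9*m - 3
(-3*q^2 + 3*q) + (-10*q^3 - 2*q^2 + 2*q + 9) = -10*q^3 - 5*q^2 + 5*q + 9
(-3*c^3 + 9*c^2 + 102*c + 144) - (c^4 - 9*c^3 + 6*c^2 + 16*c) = -c^4 + 6*c^3 + 3*c^2 + 86*c + 144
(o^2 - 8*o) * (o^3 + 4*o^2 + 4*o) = o^5 - 4*o^4 - 28*o^3 - 32*o^2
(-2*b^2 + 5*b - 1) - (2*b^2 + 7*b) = -4*b^2 - 2*b - 1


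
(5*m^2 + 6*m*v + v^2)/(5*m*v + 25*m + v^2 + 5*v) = (m + v)/(v + 5)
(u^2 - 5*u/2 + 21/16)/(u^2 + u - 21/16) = (4*u - 7)/(4*u + 7)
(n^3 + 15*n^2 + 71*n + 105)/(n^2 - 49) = (n^2 + 8*n + 15)/(n - 7)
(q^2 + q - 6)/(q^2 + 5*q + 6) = (q - 2)/(q + 2)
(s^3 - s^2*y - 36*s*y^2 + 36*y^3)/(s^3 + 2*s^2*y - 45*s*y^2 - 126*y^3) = (-s^2 + 7*s*y - 6*y^2)/(-s^2 + 4*s*y + 21*y^2)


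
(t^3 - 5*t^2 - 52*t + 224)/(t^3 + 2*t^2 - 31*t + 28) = (t - 8)/(t - 1)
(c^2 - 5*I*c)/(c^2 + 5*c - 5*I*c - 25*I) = c/(c + 5)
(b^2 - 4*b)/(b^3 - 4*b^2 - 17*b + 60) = b*(b - 4)/(b^3 - 4*b^2 - 17*b + 60)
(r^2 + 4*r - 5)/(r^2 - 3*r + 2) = (r + 5)/(r - 2)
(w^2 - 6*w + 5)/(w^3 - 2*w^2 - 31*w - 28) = (-w^2 + 6*w - 5)/(-w^3 + 2*w^2 + 31*w + 28)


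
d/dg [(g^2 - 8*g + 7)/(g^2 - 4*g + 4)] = 2*(2*g + 1)/(g^3 - 6*g^2 + 12*g - 8)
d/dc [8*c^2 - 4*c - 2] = 16*c - 4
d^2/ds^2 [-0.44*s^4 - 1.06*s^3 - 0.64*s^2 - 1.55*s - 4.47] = -5.28*s^2 - 6.36*s - 1.28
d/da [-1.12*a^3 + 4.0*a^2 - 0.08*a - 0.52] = -3.36*a^2 + 8.0*a - 0.08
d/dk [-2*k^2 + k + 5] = 1 - 4*k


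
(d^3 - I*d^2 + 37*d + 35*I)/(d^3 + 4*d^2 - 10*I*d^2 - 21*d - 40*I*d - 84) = (d^2 + 6*I*d - 5)/(d^2 + d*(4 - 3*I) - 12*I)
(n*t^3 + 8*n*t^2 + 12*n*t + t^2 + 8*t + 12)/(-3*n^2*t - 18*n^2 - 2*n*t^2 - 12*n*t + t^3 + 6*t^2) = (n*t^2 + 2*n*t + t + 2)/(-3*n^2 - 2*n*t + t^2)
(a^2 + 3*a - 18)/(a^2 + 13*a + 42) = (a - 3)/(a + 7)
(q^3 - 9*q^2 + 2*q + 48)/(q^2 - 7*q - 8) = (q^2 - q - 6)/(q + 1)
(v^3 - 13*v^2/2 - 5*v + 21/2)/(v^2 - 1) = (2*v^2 - 11*v - 21)/(2*(v + 1))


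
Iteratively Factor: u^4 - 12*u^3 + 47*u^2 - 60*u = (u - 4)*(u^3 - 8*u^2 + 15*u) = u*(u - 4)*(u^2 - 8*u + 15) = u*(u - 5)*(u - 4)*(u - 3)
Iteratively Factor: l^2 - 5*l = (l)*(l - 5)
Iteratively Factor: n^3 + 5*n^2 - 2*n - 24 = (n - 2)*(n^2 + 7*n + 12) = (n - 2)*(n + 4)*(n + 3)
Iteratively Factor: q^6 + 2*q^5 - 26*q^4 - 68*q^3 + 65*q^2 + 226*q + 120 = (q + 1)*(q^5 + q^4 - 27*q^3 - 41*q^2 + 106*q + 120) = (q - 5)*(q + 1)*(q^4 + 6*q^3 + 3*q^2 - 26*q - 24) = (q - 5)*(q + 1)*(q + 4)*(q^3 + 2*q^2 - 5*q - 6) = (q - 5)*(q + 1)^2*(q + 4)*(q^2 + q - 6) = (q - 5)*(q - 2)*(q + 1)^2*(q + 4)*(q + 3)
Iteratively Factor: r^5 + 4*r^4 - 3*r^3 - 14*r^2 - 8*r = (r - 2)*(r^4 + 6*r^3 + 9*r^2 + 4*r) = (r - 2)*(r + 4)*(r^3 + 2*r^2 + r) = (r - 2)*(r + 1)*(r + 4)*(r^2 + r) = r*(r - 2)*(r + 1)*(r + 4)*(r + 1)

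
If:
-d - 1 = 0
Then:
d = -1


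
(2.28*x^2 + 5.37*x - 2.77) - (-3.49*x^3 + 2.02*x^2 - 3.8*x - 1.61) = 3.49*x^3 + 0.26*x^2 + 9.17*x - 1.16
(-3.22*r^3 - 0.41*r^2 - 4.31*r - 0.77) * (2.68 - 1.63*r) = 5.2486*r^4 - 7.9613*r^3 + 5.9265*r^2 - 10.2957*r - 2.0636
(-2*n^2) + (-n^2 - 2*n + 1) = -3*n^2 - 2*n + 1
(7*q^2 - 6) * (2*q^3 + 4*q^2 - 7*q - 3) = 14*q^5 + 28*q^4 - 61*q^3 - 45*q^2 + 42*q + 18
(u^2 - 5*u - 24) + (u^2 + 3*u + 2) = 2*u^2 - 2*u - 22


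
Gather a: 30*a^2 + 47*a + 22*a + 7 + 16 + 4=30*a^2 + 69*a + 27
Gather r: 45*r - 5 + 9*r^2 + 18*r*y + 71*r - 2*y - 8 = 9*r^2 + r*(18*y + 116) - 2*y - 13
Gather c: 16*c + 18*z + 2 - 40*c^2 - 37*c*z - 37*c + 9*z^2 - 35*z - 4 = -40*c^2 + c*(-37*z - 21) + 9*z^2 - 17*z - 2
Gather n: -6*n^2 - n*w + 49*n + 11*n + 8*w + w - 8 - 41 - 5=-6*n^2 + n*(60 - w) + 9*w - 54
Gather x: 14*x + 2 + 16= 14*x + 18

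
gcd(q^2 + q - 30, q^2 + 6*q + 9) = 1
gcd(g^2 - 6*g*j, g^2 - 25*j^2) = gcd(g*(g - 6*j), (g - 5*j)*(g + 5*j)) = 1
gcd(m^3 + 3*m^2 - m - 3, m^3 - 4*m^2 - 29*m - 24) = m^2 + 4*m + 3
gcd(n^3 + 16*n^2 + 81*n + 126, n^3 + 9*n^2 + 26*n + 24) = n + 3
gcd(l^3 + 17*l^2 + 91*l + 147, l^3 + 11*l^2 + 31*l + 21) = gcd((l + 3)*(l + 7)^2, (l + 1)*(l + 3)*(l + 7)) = l^2 + 10*l + 21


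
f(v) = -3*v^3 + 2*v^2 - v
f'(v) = -9*v^2 + 4*v - 1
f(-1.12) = 7.84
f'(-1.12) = -16.77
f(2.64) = -43.90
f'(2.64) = -53.17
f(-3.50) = 156.62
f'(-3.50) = -125.25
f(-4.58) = 334.75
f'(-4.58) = -208.11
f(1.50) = -7.12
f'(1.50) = -15.25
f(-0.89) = 4.59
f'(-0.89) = -11.69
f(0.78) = -0.99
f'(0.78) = -3.36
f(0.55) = -0.44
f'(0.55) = -1.52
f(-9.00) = 2358.00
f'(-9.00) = -766.00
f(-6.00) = 726.00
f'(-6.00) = -349.00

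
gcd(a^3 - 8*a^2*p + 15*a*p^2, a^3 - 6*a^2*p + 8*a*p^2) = a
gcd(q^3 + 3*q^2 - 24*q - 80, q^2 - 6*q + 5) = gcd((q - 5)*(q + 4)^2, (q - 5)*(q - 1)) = q - 5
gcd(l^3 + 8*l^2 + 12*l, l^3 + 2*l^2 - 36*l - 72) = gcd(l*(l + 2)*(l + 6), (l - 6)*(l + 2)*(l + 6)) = l^2 + 8*l + 12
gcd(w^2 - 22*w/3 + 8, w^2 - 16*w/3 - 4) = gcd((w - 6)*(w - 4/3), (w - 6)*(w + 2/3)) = w - 6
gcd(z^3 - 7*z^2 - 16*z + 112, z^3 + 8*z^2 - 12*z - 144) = z - 4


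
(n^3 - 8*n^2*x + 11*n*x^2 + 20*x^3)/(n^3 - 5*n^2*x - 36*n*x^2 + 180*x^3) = (-n^2 + 3*n*x + 4*x^2)/(-n^2 + 36*x^2)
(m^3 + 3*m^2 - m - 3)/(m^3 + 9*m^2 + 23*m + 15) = (m - 1)/(m + 5)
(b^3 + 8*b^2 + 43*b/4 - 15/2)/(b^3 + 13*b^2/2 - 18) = (4*b^2 + 8*b - 5)/(2*(2*b^2 + b - 6))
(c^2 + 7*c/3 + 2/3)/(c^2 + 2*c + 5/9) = 3*(c + 2)/(3*c + 5)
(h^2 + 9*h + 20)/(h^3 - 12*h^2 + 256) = (h + 5)/(h^2 - 16*h + 64)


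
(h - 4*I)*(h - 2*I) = h^2 - 6*I*h - 8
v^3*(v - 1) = v^4 - v^3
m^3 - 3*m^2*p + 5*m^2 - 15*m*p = m*(m + 5)*(m - 3*p)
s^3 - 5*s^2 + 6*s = s*(s - 3)*(s - 2)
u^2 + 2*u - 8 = (u - 2)*(u + 4)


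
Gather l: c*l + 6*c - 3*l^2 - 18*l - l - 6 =6*c - 3*l^2 + l*(c - 19) - 6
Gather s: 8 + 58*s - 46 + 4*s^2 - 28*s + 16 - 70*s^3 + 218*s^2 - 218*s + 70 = -70*s^3 + 222*s^2 - 188*s + 48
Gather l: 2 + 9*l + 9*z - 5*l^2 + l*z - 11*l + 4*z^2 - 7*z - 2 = -5*l^2 + l*(z - 2) + 4*z^2 + 2*z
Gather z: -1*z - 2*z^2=-2*z^2 - z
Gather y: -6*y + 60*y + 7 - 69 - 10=54*y - 72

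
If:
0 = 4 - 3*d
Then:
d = 4/3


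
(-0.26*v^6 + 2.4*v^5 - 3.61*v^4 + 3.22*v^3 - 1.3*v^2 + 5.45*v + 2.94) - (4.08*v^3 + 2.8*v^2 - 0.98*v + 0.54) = -0.26*v^6 + 2.4*v^5 - 3.61*v^4 - 0.86*v^3 - 4.1*v^2 + 6.43*v + 2.4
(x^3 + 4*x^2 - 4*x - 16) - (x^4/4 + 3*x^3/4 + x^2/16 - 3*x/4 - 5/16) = -x^4/4 + x^3/4 + 63*x^2/16 - 13*x/4 - 251/16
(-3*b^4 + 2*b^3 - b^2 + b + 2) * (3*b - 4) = -9*b^5 + 18*b^4 - 11*b^3 + 7*b^2 + 2*b - 8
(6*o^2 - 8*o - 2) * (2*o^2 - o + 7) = 12*o^4 - 22*o^3 + 46*o^2 - 54*o - 14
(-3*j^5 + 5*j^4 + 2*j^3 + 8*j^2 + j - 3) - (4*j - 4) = -3*j^5 + 5*j^4 + 2*j^3 + 8*j^2 - 3*j + 1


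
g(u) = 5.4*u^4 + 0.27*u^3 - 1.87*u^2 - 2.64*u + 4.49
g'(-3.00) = -567.33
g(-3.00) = 425.69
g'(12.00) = 37393.92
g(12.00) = 112144.49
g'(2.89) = 514.69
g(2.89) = 364.45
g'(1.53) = 70.90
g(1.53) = 26.63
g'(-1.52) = -70.94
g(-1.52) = 32.06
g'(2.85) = 493.30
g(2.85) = 344.29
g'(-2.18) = -214.42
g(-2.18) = 120.52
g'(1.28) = 39.20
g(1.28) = 13.11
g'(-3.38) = -814.82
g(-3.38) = 686.42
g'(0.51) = -1.47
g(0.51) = 3.06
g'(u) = 21.6*u^3 + 0.81*u^2 - 3.74*u - 2.64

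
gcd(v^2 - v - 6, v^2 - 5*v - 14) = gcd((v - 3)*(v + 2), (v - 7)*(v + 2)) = v + 2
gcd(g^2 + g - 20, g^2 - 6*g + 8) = g - 4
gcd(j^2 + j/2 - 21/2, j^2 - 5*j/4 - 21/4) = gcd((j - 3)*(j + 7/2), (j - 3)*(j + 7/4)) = j - 3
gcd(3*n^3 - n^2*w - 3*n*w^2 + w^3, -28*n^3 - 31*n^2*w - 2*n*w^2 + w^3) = n + w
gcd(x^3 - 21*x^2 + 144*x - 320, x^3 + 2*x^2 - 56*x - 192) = x - 8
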